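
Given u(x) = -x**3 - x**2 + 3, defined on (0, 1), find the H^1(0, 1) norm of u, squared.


||u||_{H^1}^2 = 517/42

The H^1 norm (squared) on an interval (0, L) is
  ||u||_{H^1}^2 = ∫_0^L u(x)^2 dx + ∫_0^L u'(x)^2 dx.
Compute u'(x) = -3*x**2 - 2*x.
Then u(x)^2 = x**6 + 2*x**5 + x**4 - 6*x**3 - 6*x**2 + 9 and u'(x)^2 = 9*x**4 + 12*x**3 + 4*x**2.
Integrate each monomial from 0 to 1 using ∫_0^1 c·x^n dx = c·1^(n+1)/(n+1):
  ∫_0^1 u(x)^2 dx = ∫_0^1 (x^6 + 2*x^5 + x^4 - 6*x^3 - 6*x^2 + 9) dx. Term by term:
    ∫_0^1 x^6 dx = 1/7;  ∫_0^1 2*x^5 dx = 1/3;  ∫_0^1 x^4 dx = 1/5;
    ∫_0^1 -6*x^3 dx = -3/2;  ∫_0^1 -6*x^2 dx = -2;  ∫_0^1 9 dx = 9.
  Sum: 1/7 + 1/3 + 1/5 − 3/2 − 2 + 9 = 1297/210.
  ∫_0^1 u'(x)^2 dx = ∫_0^1 (9*x^4 + 12*x^3 + 4*x^2) dx. Term by term:
    ∫_0^1 9*x^4 dx = 9/5;  ∫_0^1 12*x^3 dx = 3;  ∫_0^1 4*x^2 dx = 4/3.
  Sum: 9/5 + 3 + 4/3 = 92/15.
Adding: ||u||_{H^1}^2 = 1297/210 + 92/15 = 517/42.


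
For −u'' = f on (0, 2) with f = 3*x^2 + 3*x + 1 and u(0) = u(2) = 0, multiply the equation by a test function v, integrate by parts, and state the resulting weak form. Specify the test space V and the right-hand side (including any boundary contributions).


V = H^1_0(0, 2) (so v(0) = v(2) = 0); weak form: ∫_0^2 u'v' dx = ∫_0^2 (3*x^2 + 3*x + 1) v dx for all v ∈ V.

Multiply both sides by a test function v and integrate from 0 to 2:
  ∫_0^2 −u''(x) v(x) dx = ∫_0^2 f(x) v(x) dx.
Integrate the LHS by parts once:
  ∫_0^2 −u'' v dx = −[u'(x) v(x)]_0^2 + ∫_0^2 u'(x) v'(x) dx.
Thus ∫_0^2 u'(x) v'(x) dx = ∫_0^2 f(x) v(x) dx + [u'(x) v(x)]_0^2.
Choose V so that boundary terms are either known or forced to vanish.
u is Dirichlet: u(0) = u(2) = 0. Let V = H^1_0(0, 2); then v(0) = v(2) = 0, and [u' v]_0^2 = 0.
Weak formulation: find u (satisfying any essential BC) such that ∫_0^2 u'(x) v'(x) dx = ∫_0^2 f v dx for all v ∈ V.
Substituting f(x) = 3*x^2 + 3*x + 1, the right-hand side is ∫_0^2 (3*x^2 + 3*x + 1) v dx.


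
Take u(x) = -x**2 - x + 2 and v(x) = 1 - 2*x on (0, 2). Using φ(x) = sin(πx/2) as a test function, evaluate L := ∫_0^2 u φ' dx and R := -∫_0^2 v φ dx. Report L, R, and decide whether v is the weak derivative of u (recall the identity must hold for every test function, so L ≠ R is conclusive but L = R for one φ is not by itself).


LHS = 12/π, RHS = 4/π. No, v is not the weak derivative of u.

u(x) = -x**2 - x + 2, classical derivative u'(x) = -2*x - 1.
φ(x) = sin(πx/2), so φ'(x) = π*cos(π*x/2)/2.
Note φ(0) = φ(2) = 0, so the boundary term u·φ vanishes.
LHS = ∫_0^2 u(x) φ'(x) dx = ∫_0^2 (-π*x^2*cos(π*x/2)/2 - π*x*cos(π*x/2)/2 + π*cos(π*x/2)) dx. Term by term:
  ∫_0^2 π*cos(π*x/2) dx = 0;  ∫_0^2 -π*x*cos(π*x/2)/2 dx = 4/π;  ∫_0^2 -π*x^2*cos(π*x/2)/2 dx = 8/π.
Sum: 0 + 4/π + 8/π = 12/π.
So LHS = 12/π.
∫_0^2 v(x) φ(x) dx = ∫_0^2 (-2*x*sin(π*x/2) + sin(π*x/2)) dx. Term by term:
  ∫_0^2 -2*x*sin(π*x/2) dx = -8/π;  ∫_0^2 sin(π*x/2) dx = 4/π.
Sum: -8/π + 4/π = -4/π.
So RHS = -∫_0^2 v(x) φ(x) dx = 4/π.
LHS − RHS = 8/π ≠ 0, so the identity fails.
(For a valid weak derivative the identity must hold for EVERY test function, in particular this one. The failure shows v is NOT the weak derivative of u.)
Correct weak derivative would be u'(x) = -2*x - 1.


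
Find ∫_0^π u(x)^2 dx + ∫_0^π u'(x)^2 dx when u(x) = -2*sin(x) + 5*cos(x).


||u||_{H^1(0,π)}^2 = 29*π

u'(x) = -5*sin(x) - 2*cos(x).
Expand u² and (u')² and integrate term by term on (0, π), using: for integers n ≥ 1, ∫_0^π sin²(nx) dx = ∫_0^π cos²(nx) dx = π/2; for n ≠ n', ∫_0^π sin(nx)sin(n'x) dx = ∫_0^π cos(nx)cos(n'x) dx = 0; and by product-to-sum, ∫_0^π sin(nx)cos(n'x) dx = ½∫_0^π [sin((n+n')x) + sin((n−n')x)] dx, which is 0 when n+n' is even and 2n/(n²−n'²) when n+n' is odd (it need not vanish on (0, π)).
  u² squared terms: (-2)²·∫sin(x)² dx = 4·π/2 = 2*π;  (5)²·∫cos(x)² dx = 25·π/2 = 25*π/2.
  u² cross terms: 2·(-2)·(5)·∫sin(x)·cos(x) dx = -20·(0) = 0.
  So ∫_0^π u² dx = 2*π + 25*π/2 + 0 = 29*π/2.
  (u')² squared terms: (-5)²·∫sin(x)² dx = 25·π/2 = 25*π/2;  (-2)²·∫cos(x)² dx = 4·π/2 = 2*π.
  (u')² cross terms: 2·(-5)·(-2)·∫sin(x)·cos(x) dx = 20·(0) = 0.
  So ∫_0^π (u')² dx = 25*π/2 + 2*π + 0 = 29*π/2.
||u||_{H^1}^2 = (29*π/2) + (29*π/2) = 29*π.


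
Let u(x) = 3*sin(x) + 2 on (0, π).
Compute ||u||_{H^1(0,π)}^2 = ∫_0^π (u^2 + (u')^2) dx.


||u||_{H^1(0,π)}^2 = 24 + 13*π

u'(x) = 3*cos(x).
Expand u² and (u')² and integrate term by term on (0, π), using: for integers n ≥ 1, ∫_0^π sin²(nx) dx = ∫_0^π cos²(nx) dx = π/2; for n ≠ n', ∫_0^π sin(nx)sin(n'x) dx = ∫_0^π cos(nx)cos(n'x) dx = 0; and by product-to-sum, ∫_0^π sin(nx)cos(n'x) dx = ½∫_0^π [sin((n+n')x) + sin((n−n')x)] dx, which is 0 when n+n' is even and 2n/(n²−n'²) when n+n' is odd (it need not vanish on (0, π)). For the constant mode: ∫_0^π 1 dx = π, ∫_0^π cos(nx) dx = 0, ∫_0^π sin(nx) dx = (1−(−1)^n)/n.
  u² squared terms: (2)²·∫1 dx = 4·π = 4*π;  (3)²·∫sin(x)² dx = 9·π/2 = 9*π/2.
  u² cross terms: 2·(2)·(3)·∫1·sin(x) dx = 12·(2) = 24.
  So ∫_0^π u² dx = 4*π + 9*π/2 + 24 = 24 + 17*π/2.
  (u')² squared terms: (3)²·∫cos(x)² dx = 9·π/2 = 9*π/2.
  So ∫_0^π (u')² dx = 9*π/2.
||u||_{H^1}^2 = (24 + 17*π/2) + (9*π/2) = 24 + 13*π.


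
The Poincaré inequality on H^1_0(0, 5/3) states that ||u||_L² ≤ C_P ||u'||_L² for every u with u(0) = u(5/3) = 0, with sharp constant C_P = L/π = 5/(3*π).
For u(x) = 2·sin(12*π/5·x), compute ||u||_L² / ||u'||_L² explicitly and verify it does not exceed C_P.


||u||_L² / ||u'||_L² = 5/(12*π) < C_P = 5/(3*π).

u(x) = 2·sin(12*π/5·x), so u'(x) = 24*π*cos(12*π*x/5)/5.
Writing u(x) = A·sin(kπx/L) with A = 2 and k = 4, use ∫_0^L sin²(kπx/L) dx = L/2 and ∫_0^L cos²(kπx/L) dx = L/2.
u² = 4·sin²(12*π/5·x) and (u')² = 576*π^2/25·cos²(12*π/5·x), and each of sin², cos² integrates to L/2 = 5/6 over (0, 5/3).
∫_0^5/3 u² dx = 10/3, so ||u||_L² = sqrt(30)/3.
∫_0^5/3 (u')² dx = 96*π^2/5, so ||u'||_L² = 4*sqrt(30)*π/5.
Ratio ||u||_L² / ||u'||_L² = 5/(12*π).
Sharp Poincaré constant on H^1_0(0, 5/3) is C_P = L/π = 5/(3*π), achieved by sin(3*π/5·x).
This is the k = 4 harmonic; the ratio L/(kπ) is strictly less than C_P = L/π, consistent with the sharp inequality ||u||_L² ≤ C_P ||u'||_L².


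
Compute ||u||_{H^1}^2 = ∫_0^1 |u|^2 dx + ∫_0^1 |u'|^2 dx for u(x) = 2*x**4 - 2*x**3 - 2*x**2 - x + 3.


||u||_{H^1}^2 = 4331/315

The H^1 norm (squared) on an interval (0, L) is
  ||u||_{H^1}^2 = ∫_0^L u(x)^2 dx + ∫_0^L u'(x)^2 dx.
Compute u'(x) = 8*x**3 - 6*x**2 - 4*x - 1.
Then u(x)^2 = 4*x**8 - 8*x**7 - 4*x**6 + 4*x**5 + 20*x**4 - 8*x**3 - 11*x**2 - 6*x + 9 and u'(x)^2 = 64*x**6 - 96*x**5 - 28*x**4 + 32*x**3 + 28*x**2 + 8*x + 1.
Integrate each monomial from 0 to 1 using ∫_0^1 c·x^n dx = c·1^(n+1)/(n+1):
  ∫_0^1 u(x)^2 dx = ∫_0^1 (4*x^8 - 8*x^7 - 4*x^6 + 4*x^5 + 20*x^4 - 8*x^3 - 11*x^2 - 6*x + 9) dx. Term by term:
    ∫_0^1 4*x^8 dx = 4/9;  ∫_0^1 -8*x^7 dx = -1;  ∫_0^1 -4*x^6 dx = -4/7;
    ∫_0^1 4*x^5 dx = 2/3;  ∫_0^1 20*x^4 dx = 4;  ∫_0^1 -8*x^3 dx = -2;
    ∫_0^1 -11*x^2 dx = -11/3;  ∫_0^1 -6*x dx = -3;  ∫_0^1 9 dx = 9.
  Sum: 4/9 − 1 − 4/7 + 2/3 + 4 − 2 − 11/3 − 3 + 9 = 244/63.
  ∫_0^1 u'(x)^2 dx = ∫_0^1 (64*x^6 - 96*x^5 - 28*x^4 + 32*x^3 + 28*x^2 + 8*x + 1) dx. Term by term:
    ∫_0^1 64*x^6 dx = 64/7;  ∫_0^1 -96*x^5 dx = -16;  ∫_0^1 -28*x^4 dx = -28/5;
    ∫_0^1 32*x^3 dx = 8;  ∫_0^1 28*x^2 dx = 28/3;  ∫_0^1 8*x dx = 4;
    ∫_0^1 1 dx = 1.
  Sum: 64/7 − 16 − 28/5 + 8 + 28/3 + 4 + 1 = 1037/105.
Adding: ||u||_{H^1}^2 = 244/63 + 1037/105 = 4331/315.


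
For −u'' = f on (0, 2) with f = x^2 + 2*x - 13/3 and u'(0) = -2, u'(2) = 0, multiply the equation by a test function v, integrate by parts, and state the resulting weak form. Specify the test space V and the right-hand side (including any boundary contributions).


V = H^1(0, 2) (v unrestricted at boundary; u is determined up to an additive constant); weak form: ∫_0^2 u'v' dx = ∫_0^2 (x^2 + 2*x - 13/3) v dx + 2·v(0) for all v ∈ V.

Multiply both sides by a test function v and integrate from 0 to 2:
  ∫_0^2 −u''(x) v(x) dx = ∫_0^2 f(x) v(x) dx.
Integrate the LHS by parts once:
  ∫_0^2 −u'' v dx = −[u'(x) v(x)]_0^2 + ∫_0^2 u'(x) v'(x) dx.
Thus ∫_0^2 u'(x) v'(x) dx = ∫_0^2 f(x) v(x) dx + [u'(x) v(x)]_0^2.
Choose V so that boundary terms are either known or forced to vanish.
u has inhomogeneous Neumann u'(0) = -2, u'(2) = 0. [u' v]_0^2 = (0)·v(2) − (-2)·v(0) = 2·v(0). Take V = H^1(0, 2); boundary term becomes part of RHS.
Weak formulation: find u (satisfying any essential BC) such that ∫_0^2 u'(x) v'(x) dx = ∫_0^2 f v dx + 2·v(0) for all v ∈ V (Neumann data are natural BCs: they enter the RHS as boundary terms).
Substituting f(x) = x^2 + 2*x - 13/3, the right-hand side is ∫_0^2 (x^2 + 2*x - 13/3) v dx + 2·v(0).
Compatibility check (pure Neumann): taking v ≡ 1 ∈ V gives 0 = ∫_0^2 f dx + (0) − (-2), i.e. ∫_0^2 f dx must equal u'(0) − u'(2) = -2. Indeed ∫_0^2 (x^2 + 2*x - 13/3) dx = -2, so the data are compatible. The solution is then unique only up to an additive constant (fix it e.g. by requiring ∫_0^2 u dx = 0).


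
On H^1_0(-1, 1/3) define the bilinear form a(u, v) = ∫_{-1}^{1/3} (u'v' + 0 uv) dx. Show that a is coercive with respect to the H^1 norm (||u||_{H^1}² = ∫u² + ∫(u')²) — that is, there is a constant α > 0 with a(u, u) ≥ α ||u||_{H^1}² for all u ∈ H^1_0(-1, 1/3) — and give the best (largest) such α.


α = 9*π^2/(16 + 9*π^2)

Coercivity of a(·,·) on H^1_0(-1, 1/3) means a(u, u) ≥ α ||u||_{H^1}² for every u ∈ H^1_0.
The interval has length L = 4/3, and Poincaré/coercivity depend only on L. Here a(u, u) = ∫(u')² + (0)·∫u².
Here c = 0, so a(u,u) = ∫(u')² alone. The condition a(u,u) ≥ α||u||_{H^1}² reads (1−α)∫(u')² ≥ (α−c)∫u². Any admissible α is ≤ 1 (rapidly oscillating u have ∫u²/∫(u')² → 0), and α = 1 would force 0 ≥ (1−c)∫u², impossible since c < 1; so 1−α > 0. By the sharp Poincaré inequality on H^1_0 of an interval of length L, ∫(u')² ≥ (π/L)²∫u² with equality for the first sine mode sin(π(x−x₀)/L) (x₀ the left endpoint), so the inequality holds for all u iff (1−α)(π/L)² ≥ α − c, i.e. α ≤ ((π/L)² + c)/((π/L)² + 1) = (1 + c(L/π)²)/(1 + (L/π)²). (Direct route, valid since c ≤ 0: Poincaré gives c∫u² ≥ c(L/π)²∫(u')², so a(u,u) ≥ (1 + c(L/π)²)∫(u')², while ||u||_{H^1}² ≤ (1 + (L/π)²)∫(u')²; dividing yields the same α.) With (π/L)² = 9*π^2/16 and c = 0, the largest admissible constant is α = ((π/L)² + c)/((π/L)² + 1).
Simplifying, α = 9*π^2/(16 + 9*π^2).


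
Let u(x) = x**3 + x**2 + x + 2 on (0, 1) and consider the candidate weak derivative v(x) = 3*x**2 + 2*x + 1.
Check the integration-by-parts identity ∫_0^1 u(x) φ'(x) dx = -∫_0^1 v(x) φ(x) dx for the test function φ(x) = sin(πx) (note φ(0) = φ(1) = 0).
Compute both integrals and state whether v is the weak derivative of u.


LHS = -7/π + 12/π^3, RHS = -7/π + 12/π^3. Yes, v = u' weakly.

u(x) = x**3 + x**2 + x + 2, classical derivative u'(x) = 3*x**2 + 2*x + 1.
φ(x) = sin(πx), so φ'(x) = π*cos(π*x).
Note φ(0) = φ(1) = 0, so the boundary term u·φ vanishes.
LHS = ∫_0^1 u(x) φ'(x) dx = ∫_0^1 (π*x^3*cos(π*x) + π*x^2*cos(π*x) + π*x*cos(π*x) + 2*π*cos(π*x)) dx. Term by term:
  ∫_0^1 2*π*cos(π*x) dx = 0;  ∫_0^1 π*x*cos(π*x) dx = -2/π;  ∫_0^1 π*x^2*cos(π*x) dx = -2/π;
  ∫_0^1 π*x^3*cos(π*x) dx = -3/π + 12/π^3.
Sum: 0 − 2/π − 2/π + -3/π + 12/π^3 = -7/π + 12/π^3.
So LHS = -7/π + 12/π^3.
∫_0^1 v(x) φ(x) dx = ∫_0^1 (3*x^2*sin(π*x) + 2*x*sin(π*x) + sin(π*x)) dx. Term by term:
  ∫_0^1 2*x*sin(π*x) dx = 2/π;  ∫_0^1 3*x^2*sin(π*x) dx = -12/π^3 + 3/π;  ∫_0^1 sin(π*x) dx = 2/π.
Sum: 2/π + -12/π^3 + 3/π + 2/π = -12/π^3 + 7/π.
So RHS = -∫_0^1 v(x) φ(x) dx = -7/π + 12/π^3.
LHS = RHS, so the identity holds for this test φ.
Moreover u is smooth here and v(x) = u'(x) = 3*x**2 + 2*x + 1 pointwise, so the identity holds for every test function. Hence v is the weak derivative of u.


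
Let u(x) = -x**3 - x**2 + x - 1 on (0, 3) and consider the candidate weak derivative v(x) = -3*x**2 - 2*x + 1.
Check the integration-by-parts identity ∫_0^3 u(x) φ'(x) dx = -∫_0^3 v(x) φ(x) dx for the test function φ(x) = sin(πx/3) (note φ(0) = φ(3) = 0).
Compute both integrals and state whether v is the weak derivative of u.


LHS = -324/π^3 + 93/π, RHS = -324/π^3 + 93/π. Yes, v = u' weakly.

u(x) = -x**3 - x**2 + x - 1, classical derivative u'(x) = -3*x**2 - 2*x + 1.
φ(x) = sin(πx/3), so φ'(x) = π*cos(π*x/3)/3.
Note φ(0) = φ(3) = 0, so the boundary term u·φ vanishes.
LHS = ∫_0^3 u(x) φ'(x) dx = ∫_0^3 (-π*x^3*cos(π*x/3)/3 - π*x^2*cos(π*x/3)/3 + π*x*cos(π*x/3)/3 - π*cos(π*x/3)/3) dx. Term by term:
  ∫_0^3 -π*cos(π*x/3)/3 dx = 0;  ∫_0^3 -π*x^2*cos(π*x/3)/3 dx = 18/π;  ∫_0^3 -π*x^3*cos(π*x/3)/3 dx = -324/π^3 + 81/π;
  ∫_0^3 π*x*cos(π*x/3)/3 dx = -6/π.
Sum: 0 + 18/π + -324/π^3 + 81/π − 6/π = -324/π^3 + 93/π.
So LHS = -324/π^3 + 93/π.
∫_0^3 v(x) φ(x) dx = ∫_0^3 (-3*x^2*sin(π*x/3) - 2*x*sin(π*x/3) + sin(π*x/3)) dx. Term by term:
  ∫_0^3 -3*x^2*sin(π*x/3) dx = -81/π + 324/π^3;  ∫_0^3 -2*x*sin(π*x/3) dx = -18/π;  ∫_0^3 sin(π*x/3) dx = 6/π.
Sum: -81/π + 324/π^3 − 18/π + 6/π = -93/π + 324/π^3.
So RHS = -∫_0^3 v(x) φ(x) dx = -324/π^3 + 93/π.
LHS = RHS, so the identity holds for this test φ.
Moreover u is smooth here and v(x) = u'(x) = -3*x**2 - 2*x + 1 pointwise, so the identity holds for every test function. Hence v is the weak derivative of u.


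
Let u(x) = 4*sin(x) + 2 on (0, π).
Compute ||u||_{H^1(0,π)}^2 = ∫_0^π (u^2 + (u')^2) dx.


||u||_{H^1(0,π)}^2 = 32 + 20*π

u'(x) = 4*cos(x).
Expand u² and (u')² and integrate term by term on (0, π), using: for integers n ≥ 1, ∫_0^π sin²(nx) dx = ∫_0^π cos²(nx) dx = π/2; for n ≠ n', ∫_0^π sin(nx)sin(n'x) dx = ∫_0^π cos(nx)cos(n'x) dx = 0; and by product-to-sum, ∫_0^π sin(nx)cos(n'x) dx = ½∫_0^π [sin((n+n')x) + sin((n−n')x)] dx, which is 0 when n+n' is even and 2n/(n²−n'²) when n+n' is odd (it need not vanish on (0, π)). For the constant mode: ∫_0^π 1 dx = π, ∫_0^π cos(nx) dx = 0, ∫_0^π sin(nx) dx = (1−(−1)^n)/n.
  u² squared terms: (2)²·∫1 dx = 4·π = 4*π;  (4)²·∫sin(x)² dx = 16·π/2 = 8*π.
  u² cross terms: 2·(2)·(4)·∫1·sin(x) dx = 16·(2) = 32.
  So ∫_0^π u² dx = 4*π + 8*π + 32 = 32 + 12*π.
  (u')² squared terms: (4)²·∫cos(x)² dx = 16·π/2 = 8*π.
  So ∫_0^π (u')² dx = 8*π.
||u||_{H^1}^2 = (32 + 12*π) + (8*π) = 32 + 20*π.


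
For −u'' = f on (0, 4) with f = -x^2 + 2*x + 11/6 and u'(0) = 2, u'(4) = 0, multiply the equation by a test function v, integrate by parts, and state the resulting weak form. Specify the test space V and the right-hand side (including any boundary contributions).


V = H^1(0, 4) (v unrestricted at boundary; u is determined up to an additive constant); weak form: ∫_0^4 u'v' dx = ∫_0^4 (-x^2 + 2*x + 11/6) v dx − 2·v(0) for all v ∈ V.

Multiply both sides by a test function v and integrate from 0 to 4:
  ∫_0^4 −u''(x) v(x) dx = ∫_0^4 f(x) v(x) dx.
Integrate the LHS by parts once:
  ∫_0^4 −u'' v dx = −[u'(x) v(x)]_0^4 + ∫_0^4 u'(x) v'(x) dx.
Thus ∫_0^4 u'(x) v'(x) dx = ∫_0^4 f(x) v(x) dx + [u'(x) v(x)]_0^4.
Choose V so that boundary terms are either known or forced to vanish.
u has inhomogeneous Neumann u'(0) = 2, u'(4) = 0. [u' v]_0^4 = (0)·v(4) − (2)·v(0) = − 2·v(0). Take V = H^1(0, 4); boundary term becomes part of RHS.
Weak formulation: find u (satisfying any essential BC) such that ∫_0^4 u'(x) v'(x) dx = ∫_0^4 f v dx − 2·v(0) for all v ∈ V (Neumann data are natural BCs: they enter the RHS as boundary terms).
Substituting f(x) = -x^2 + 2*x + 11/6, the right-hand side is ∫_0^4 (-x^2 + 2*x + 11/6) v dx − 2·v(0).
Compatibility check (pure Neumann): taking v ≡ 1 ∈ V gives 0 = ∫_0^4 f dx + (0) − (2), i.e. ∫_0^4 f dx must equal u'(0) − u'(4) = 2. Indeed ∫_0^4 (-x^2 + 2*x + 11/6) dx = 2, so the data are compatible. The solution is then unique only up to an additive constant (fix it e.g. by requiring ∫_0^4 u dx = 0).


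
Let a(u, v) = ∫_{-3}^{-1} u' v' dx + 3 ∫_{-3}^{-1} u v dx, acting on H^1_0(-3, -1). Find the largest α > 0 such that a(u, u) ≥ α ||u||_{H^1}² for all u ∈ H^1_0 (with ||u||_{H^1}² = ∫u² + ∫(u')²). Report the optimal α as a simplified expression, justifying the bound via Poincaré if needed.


α = 1

Coercivity of a(·,·) on H^1_0(-3, -1) means a(u, u) ≥ α ||u||_{H^1}² for every u ∈ H^1_0.
The interval has length L = 2, and Poincaré/coercivity depend only on L. Here a(u, u) = ∫(u')² + (3)·∫u².
Here c = 3 ≥ 1, so a(u,u) = ∫(u')² + c∫u² ≥ ∫(u')² + ∫u² = ||u||_{H^1}², i.e. α = 1 works. No larger α is possible: a(u,u) ≥ α||u||_{H^1}² means (1−α)∫(u')² ≥ (α−c)∫u², and for the modes u_n = sin(nπ(x−x₀)/L) (x₀ the left endpoint) one has ∫u_n²/∫(u_n')² = (L/(nπ))² → 0, so a(u_n,u_n)/||u_n||_{H^1}² → 1. Hence the optimal constant is α = 1.
Therefore α = 1.


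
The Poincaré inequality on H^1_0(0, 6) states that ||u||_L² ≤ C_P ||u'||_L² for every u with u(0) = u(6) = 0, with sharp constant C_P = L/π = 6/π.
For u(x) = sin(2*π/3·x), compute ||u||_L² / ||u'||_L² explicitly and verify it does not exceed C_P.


||u||_L² / ||u'||_L² = 3/(2*π) < C_P = 6/π.

u(x) = sin(2*π/3·x), so u'(x) = 2*π*cos(2*π*x/3)/3.
Writing u(x) = A·sin(kπx/L) with A = 1 and k = 4, use ∫_0^L sin²(kπx/L) dx = L/2 and ∫_0^L cos²(kπx/L) dx = L/2.
u² = 1·sin²(2*π/3·x) and (u')² = 4*π^2/9·cos²(2*π/3·x), and each of sin², cos² integrates to L/2 = 3 over (0, 6).
∫_0^6 u² dx = 3, so ||u||_L² = sqrt(3).
∫_0^6 (u')² dx = 4*π^2/3, so ||u'||_L² = 2*sqrt(3)*π/3.
Ratio ||u||_L² / ||u'||_L² = 3/(2*π).
Sharp Poincaré constant on H^1_0(0, 6) is C_P = L/π = 6/π, achieved by sin(π/6·x).
This is the k = 4 harmonic; the ratio L/(kπ) is strictly less than C_P = L/π, consistent with the sharp inequality ||u||_L² ≤ C_P ||u'||_L².


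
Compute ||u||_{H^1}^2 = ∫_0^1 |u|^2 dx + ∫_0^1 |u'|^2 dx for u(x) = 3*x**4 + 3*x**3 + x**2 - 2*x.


||u||_{H^1}^2 = 29917/420

The H^1 norm (squared) on an interval (0, L) is
  ||u||_{H^1}^2 = ∫_0^L u(x)^2 dx + ∫_0^L u'(x)^2 dx.
Compute u'(x) = 12*x**3 + 9*x**2 + 2*x - 2.
Then u(x)^2 = 9*x**8 + 18*x**7 + 15*x**6 - 6*x**5 - 11*x**4 - 4*x**3 + 4*x**2 and u'(x)^2 = 144*x**6 + 216*x**5 + 129*x**4 - 12*x**3 - 32*x**2 - 8*x + 4.
Integrate each monomial from 0 to 1 using ∫_0^1 c·x^n dx = c·1^(n+1)/(n+1):
  ∫_0^1 u(x)^2 dx = ∫_0^1 (9*x^8 + 18*x^7 + 15*x^6 - 6*x^5 - 11*x^4 - 4*x^3 + 4*x^2) dx. Term by term:
    ∫_0^1 9*x^8 dx = 1;  ∫_0^1 18*x^7 dx = 9/4;  ∫_0^1 15*x^6 dx = 15/7;
    ∫_0^1 -6*x^5 dx = -1;  ∫_0^1 -11*x^4 dx = -11/5;  ∫_0^1 -4*x^3 dx = -1;
    ∫_0^1 4*x^2 dx = 4/3.
  Sum: 1 + 9/4 + 15/7 − 1 − 11/5 − 1 + 4/3 = 1061/420.
  ∫_0^1 u'(x)^2 dx = ∫_0^1 (144*x^6 + 216*x^5 + 129*x^4 - 12*x^3 - 32*x^2 - 8*x + 4) dx. Term by term:
    ∫_0^1 144*x^6 dx = 144/7;  ∫_0^1 216*x^5 dx = 36;  ∫_0^1 129*x^4 dx = 129/5;
    ∫_0^1 -12*x^3 dx = -3;  ∫_0^1 -32*x^2 dx = -32/3;  ∫_0^1 -8*x dx = -4;
    ∫_0^1 4 dx = 4.
  Sum: 144/7 + 36 + 129/5 − 3 − 32/3 − 4 + 4 = 7214/105.
Adding: ||u||_{H^1}^2 = 1061/420 + 7214/105 = 29917/420.


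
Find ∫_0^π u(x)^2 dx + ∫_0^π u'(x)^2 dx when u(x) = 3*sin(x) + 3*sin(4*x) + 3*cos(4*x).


||u||_{H^1(0,π)}^2 = -204/5 + 162*π

u'(x) = -12*sin(4*x) + 3*cos(x) + 12*cos(4*x).
Expand u² and (u')² and integrate term by term on (0, π), using: for integers n ≥ 1, ∫_0^π sin²(nx) dx = ∫_0^π cos²(nx) dx = π/2; for n ≠ n', ∫_0^π sin(nx)sin(n'x) dx = ∫_0^π cos(nx)cos(n'x) dx = 0; and by product-to-sum, ∫_0^π sin(nx)cos(n'x) dx = ½∫_0^π [sin((n+n')x) + sin((n−n')x)] dx, which is 0 when n+n' is even and 2n/(n²−n'²) when n+n' is odd (it need not vanish on (0, π)).
  u² squared terms: (3)²·∫cos(4x)² dx = 9·π/2 = 9*π/2;  (3)²·∫sin(x)² dx = 9·π/2 = 9*π/2;  (3)²·∫sin(4x)² dx = 9·π/2 = 9*π/2.
  u² cross terms: 2·(3)·(3)·∫cos(4x)·sin(x) dx = 18·(-2/15) = -12/5;  2·(3)·(3)·∫cos(4x)·sin(4x) dx = 18·(0) = 0;  2·(3)·(3)·∫sin(x)·sin(4x) dx = 18·(0) = 0.
  So ∫_0^π u² dx = 9*π/2 + 9*π/2 + 9*π/2 − 12/5 + 0 + 0 = -12/5 + 27*π/2.
  (u')² squared terms: (-12)²·∫sin(4x)² dx = 144·π/2 = 72*π;  (3)²·∫cos(x)² dx = 9·π/2 = 9*π/2;  (12)²·∫cos(4x)² dx = 144·π/2 = 72*π.
  (u')² cross terms: 2·(-12)·(3)·∫sin(4x)·cos(x) dx = -72·(8/15) = -192/5;  2·(-12)·(12)·∫sin(4x)·cos(4x) dx = -288·(0) = 0;  2·(3)·(12)·∫cos(x)·cos(4x) dx = 72·(0) = 0.
  So ∫_0^π (u')² dx = 72*π + 9*π/2 + 72*π − 192/5 + 0 + 0 = -192/5 + 297*π/2.
||u||_{H^1}^2 = (-12/5 + 27*π/2) + (-192/5 + 297*π/2) = -204/5 + 162*π.


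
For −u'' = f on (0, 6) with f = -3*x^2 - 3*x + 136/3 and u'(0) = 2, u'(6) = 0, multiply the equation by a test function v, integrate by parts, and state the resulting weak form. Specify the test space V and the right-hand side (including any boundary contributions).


V = H^1(0, 6) (v unrestricted at boundary; u is determined up to an additive constant); weak form: ∫_0^6 u'v' dx = ∫_0^6 (-3*x^2 - 3*x + 136/3) v dx − 2·v(0) for all v ∈ V.

Multiply both sides by a test function v and integrate from 0 to 6:
  ∫_0^6 −u''(x) v(x) dx = ∫_0^6 f(x) v(x) dx.
Integrate the LHS by parts once:
  ∫_0^6 −u'' v dx = −[u'(x) v(x)]_0^6 + ∫_0^6 u'(x) v'(x) dx.
Thus ∫_0^6 u'(x) v'(x) dx = ∫_0^6 f(x) v(x) dx + [u'(x) v(x)]_0^6.
Choose V so that boundary terms are either known or forced to vanish.
u has inhomogeneous Neumann u'(0) = 2, u'(6) = 0. [u' v]_0^6 = (0)·v(6) − (2)·v(0) = − 2·v(0). Take V = H^1(0, 6); boundary term becomes part of RHS.
Weak formulation: find u (satisfying any essential BC) such that ∫_0^6 u'(x) v'(x) dx = ∫_0^6 f v dx − 2·v(0) for all v ∈ V (Neumann data are natural BCs: they enter the RHS as boundary terms).
Substituting f(x) = -3*x^2 - 3*x + 136/3, the right-hand side is ∫_0^6 (-3*x^2 - 3*x + 136/3) v dx − 2·v(0).
Compatibility check (pure Neumann): taking v ≡ 1 ∈ V gives 0 = ∫_0^6 f dx + (0) − (2), i.e. ∫_0^6 f dx must equal u'(0) − u'(6) = 2. Indeed ∫_0^6 (-3*x^2 - 3*x + 136/3) dx = 2, so the data are compatible. The solution is then unique only up to an additive constant (fix it e.g. by requiring ∫_0^6 u dx = 0).


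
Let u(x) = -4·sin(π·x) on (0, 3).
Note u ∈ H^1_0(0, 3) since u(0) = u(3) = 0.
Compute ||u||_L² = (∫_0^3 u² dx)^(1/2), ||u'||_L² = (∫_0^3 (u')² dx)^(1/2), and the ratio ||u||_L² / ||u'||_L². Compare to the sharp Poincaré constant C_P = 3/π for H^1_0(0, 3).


||u||_L² / ||u'||_L² = 1/π < C_P = 3/π.

u(x) = -4·sin(π·x), so u'(x) = -4*π*cos(π*x).
Writing u(x) = A·sin(kπx/L) with A = -4 and k = 3, use ∫_0^L sin²(kπx/L) dx = L/2 and ∫_0^L cos²(kπx/L) dx = L/2.
u² = 16·sin²(π·x) and (u')² = 16*π^2·cos²(π·x), and each of sin², cos² integrates to L/2 = 3/2 over (0, 3).
∫_0^3 u² dx = 24, so ||u||_L² = 2*sqrt(6).
∫_0^3 (u')² dx = 24*π^2, so ||u'||_L² = 2*sqrt(6)*π.
Ratio ||u||_L² / ||u'||_L² = 1/π.
Sharp Poincaré constant on H^1_0(0, 3) is C_P = L/π = 3/π, achieved by sin(π/3·x).
This is the k = 3 harmonic; the ratio L/(kπ) is strictly less than C_P = L/π, consistent with the sharp inequality ||u||_L² ≤ C_P ||u'||_L².


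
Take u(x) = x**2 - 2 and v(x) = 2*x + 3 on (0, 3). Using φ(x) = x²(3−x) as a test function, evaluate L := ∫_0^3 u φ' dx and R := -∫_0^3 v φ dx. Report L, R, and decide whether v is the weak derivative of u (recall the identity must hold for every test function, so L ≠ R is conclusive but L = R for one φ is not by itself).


LHS = -243/10, RHS = -891/20. No, v is not the weak derivative of u.

u(x) = x**2 - 2, classical derivative u'(x) = 2*x.
φ(x) = x²(3−x), so φ'(x) = 3*x*(2 - x).
Note φ(0) = φ(3) = 0, so the boundary term u·φ vanishes.
LHS = ∫_0^3 u(x) φ'(x) dx = ∫_0^3 (-3*x^4 + 6*x^3 + 6*x^2 - 12*x) dx. Term by term:
  ∫_0^3 -3*x^4 dx = -729/5;  ∫_0^3 6*x^3 dx = 243/2;  ∫_0^3 6*x^2 dx = 54;
  ∫_0^3 -12*x dx = -54.
Sum: -729/5 + 243/2 + 54 − 54 = -243/10.
So LHS = -243/10.
∫_0^3 v(x) φ(x) dx = ∫_0^3 (-2*x^4 + 3*x^3 + 9*x^2) dx. Term by term:
  ∫_0^3 -2*x^4 dx = -486/5;  ∫_0^3 3*x^3 dx = 243/4;  ∫_0^3 9*x^2 dx = 81.
Sum: -486/5 + 243/4 + 81 = 891/20.
So RHS = -∫_0^3 v(x) φ(x) dx = -891/20.
LHS − RHS = 81/4 ≠ 0, so the identity fails.
(For a valid weak derivative the identity must hold for EVERY test function, in particular this one. The failure shows v is NOT the weak derivative of u.)
Correct weak derivative would be u'(x) = 2*x.


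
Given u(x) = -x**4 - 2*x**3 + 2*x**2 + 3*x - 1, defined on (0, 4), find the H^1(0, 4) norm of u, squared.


||u||_{H^1}^2 = 37303976/315

The H^1 norm (squared) on an interval (0, L) is
  ||u||_{H^1}^2 = ∫_0^L u(x)^2 dx + ∫_0^L u'(x)^2 dx.
Compute u'(x) = -4*x**3 - 6*x**2 + 4*x + 3.
Then u(x)^2 = x**8 + 4*x**7 - 14*x**5 - 6*x**4 + 16*x**3 + 5*x**2 - 6*x + 1 and u'(x)^2 = 16*x**6 + 48*x**5 + 4*x**4 - 72*x**3 - 20*x**2 + 24*x + 9.
Integrate each monomial from 0 to 4 using ∫_0^4 c·x^n dx = c·4^(n+1)/(n+1):
  ∫_0^4 u(x)^2 dx = ∫_0^4 (x^8 + 4*x^7 - 14*x^5 - 6*x^4 + 16*x^3 + 5*x^2 - 6*x + 1) dx. Term by term:
    ∫_0^4 x^8 dx = 262144/9;  ∫_0^4 4*x^7 dx = 32768;  ∫_0^4 -14*x^5 dx = -28672/3;
    ∫_0^4 -6*x^4 dx = -6144/5;  ∫_0^4 16*x^3 dx = 1024;  ∫_0^4 5*x^2 dx = 320/3;
    ∫_0^4 -6*x dx = -48;  ∫_0^4 1 dx = 4.
  Sum: 262144/9 + 32768 − 28672/3 − 6144/5 + 1024 + 320/3 − 48 + 4 = 2348804/45.
  ∫_0^4 u'(x)^2 dx = ∫_0^4 (16*x^6 + 48*x^5 + 4*x^4 - 72*x^3 - 20*x^2 + 24*x + 9) dx. Term by term:
    ∫_0^4 16*x^6 dx = 262144/7;  ∫_0^4 48*x^5 dx = 32768;  ∫_0^4 4*x^4 dx = 4096/5;
    ∫_0^4 -72*x^3 dx = -4608;  ∫_0^4 -20*x^2 dx = -1280/3;  ∫_0^4 24*x dx = 192;
    ∫_0^4 9 dx = 36.
  Sum: 262144/7 + 32768 + 4096/5 − 4608 − 1280/3 + 192 + 36 = 6954116/105.
Adding: ||u||_{H^1}^2 = 2348804/45 + 6954116/105 = 37303976/315.


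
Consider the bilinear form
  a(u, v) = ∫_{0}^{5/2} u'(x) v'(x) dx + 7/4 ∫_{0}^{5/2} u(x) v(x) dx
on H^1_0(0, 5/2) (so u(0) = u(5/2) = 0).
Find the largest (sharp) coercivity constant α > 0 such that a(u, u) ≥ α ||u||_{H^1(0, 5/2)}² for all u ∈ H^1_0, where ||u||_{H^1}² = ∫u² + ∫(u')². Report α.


α = 1

Coercivity of a(·,·) on H^1_0(0, 5/2) means a(u, u) ≥ α ||u||_{H^1}² for every u ∈ H^1_0.
The interval has length L = 5/2, and Poincaré/coercivity depend only on L. Here a(u, u) = ∫(u')² + (7/4)·∫u².
Here c = 7/4 ≥ 1, so a(u,u) = ∫(u')² + c∫u² ≥ ∫(u')² + ∫u² = ||u||_{H^1}², i.e. α = 1 works. No larger α is possible: a(u,u) ≥ α||u||_{H^1}² means (1−α)∫(u')² ≥ (α−c)∫u², and for the modes u_n = sin(nπ(x−x₀)/L) (x₀ the left endpoint) one has ∫u_n²/∫(u_n')² = (L/(nπ))² → 0, so a(u_n,u_n)/||u_n||_{H^1}² → 1. Hence the optimal constant is α = 1.
Therefore α = 1.


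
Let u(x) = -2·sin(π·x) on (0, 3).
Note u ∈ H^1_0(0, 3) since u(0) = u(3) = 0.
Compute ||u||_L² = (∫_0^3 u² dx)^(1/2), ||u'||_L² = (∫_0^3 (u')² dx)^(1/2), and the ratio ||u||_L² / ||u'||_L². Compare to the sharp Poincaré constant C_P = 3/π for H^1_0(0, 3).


||u||_L² / ||u'||_L² = 1/π < C_P = 3/π.

u(x) = -2·sin(π·x), so u'(x) = -2*π*cos(π*x).
Writing u(x) = A·sin(kπx/L) with A = -2 and k = 3, use ∫_0^L sin²(kπx/L) dx = L/2 and ∫_0^L cos²(kπx/L) dx = L/2.
u² = 4·sin²(π·x) and (u')² = 4*π^2·cos²(π·x), and each of sin², cos² integrates to L/2 = 3/2 over (0, 3).
∫_0^3 u² dx = 6, so ||u||_L² = sqrt(6).
∫_0^3 (u')² dx = 6*π^2, so ||u'||_L² = sqrt(6)*π.
Ratio ||u||_L² / ||u'||_L² = 1/π.
Sharp Poincaré constant on H^1_0(0, 3) is C_P = L/π = 3/π, achieved by sin(π/3·x).
This is the k = 3 harmonic; the ratio L/(kπ) is strictly less than C_P = L/π, consistent with the sharp inequality ||u||_L² ≤ C_P ||u'||_L².


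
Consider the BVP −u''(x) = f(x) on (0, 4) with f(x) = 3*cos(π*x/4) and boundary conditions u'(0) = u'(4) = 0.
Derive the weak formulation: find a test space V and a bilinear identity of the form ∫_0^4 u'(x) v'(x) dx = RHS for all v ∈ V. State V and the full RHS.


V = H^1(0, 4) (no boundary constraint on v; u is determined up to an additive constant); weak form: ∫_0^4 u'v' dx = ∫_0^4 (3*cos(π*x/4)) v dx for all v ∈ V.

Multiply both sides by a test function v and integrate from 0 to 4:
  ∫_0^4 −u''(x) v(x) dx = ∫_0^4 f(x) v(x) dx.
Integrate the LHS by parts once:
  ∫_0^4 −u'' v dx = −[u'(x) v(x)]_0^4 + ∫_0^4 u'(x) v'(x) dx.
Thus ∫_0^4 u'(x) v'(x) dx = ∫_0^4 f(x) v(x) dx + [u'(x) v(x)]_0^4.
Choose V so that boundary terms are either known or forced to vanish.
u has homogeneous Neumann: u'(0) = u'(4) = 0. So [u' v]_0^4 = 0·v(4) − 0·v(0) = 0 for any v; take V = H^1(0, 4).
Weak formulation: find u (satisfying any essential BC) such that ∫_0^4 u'(x) v'(x) dx = ∫_0^4 f v dx for all v ∈ V (homogeneous Neumann, so boundary terms vanish).
Substituting f(x) = 3*cos(π*x/4), the right-hand side is ∫_0^4 (3*cos(π*x/4)) v dx.
Compatibility check (pure Neumann): taking v ≡ 1 ∈ V gives 0 = ∫_0^4 f dx + (0) − (0), i.e. ∫_0^4 f dx must equal u'(0) − u'(4) = 0. Indeed ∫_0^4 (3*cos(π*x/4)) dx = 0, so the data are compatible. The solution is then unique only up to an additive constant (fix it e.g. by requiring ∫_0^4 u dx = 0).


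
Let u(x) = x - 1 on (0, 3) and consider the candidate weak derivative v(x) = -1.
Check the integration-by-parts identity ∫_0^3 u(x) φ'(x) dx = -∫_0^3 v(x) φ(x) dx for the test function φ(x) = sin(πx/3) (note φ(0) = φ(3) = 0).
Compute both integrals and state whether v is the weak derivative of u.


LHS = -6/π, RHS = 6/π. No, v is not the weak derivative of u.

u(x) = x - 1, classical derivative u'(x) = 1.
φ(x) = sin(πx/3), so φ'(x) = π*cos(π*x/3)/3.
Note φ(0) = φ(3) = 0, so the boundary term u·φ vanishes.
LHS = ∫_0^3 u(x) φ'(x) dx = ∫_0^3 (π*x*cos(π*x/3)/3 - π*cos(π*x/3)/3) dx. Term by term:
  ∫_0^3 -π*cos(π*x/3)/3 dx = 0;  ∫_0^3 π*x*cos(π*x/3)/3 dx = -6/π.
Sum: 0 − 6/π = -6/π.
So LHS = -6/π.
∫_0^3 v(x) φ(x) dx = ∫_0^3 (-sin(π*x/3)) dx. Term by term:
  ∫_0^3 -sin(π*x/3) dx = -6/π.
So RHS = -∫_0^3 v(x) φ(x) dx = 6/π.
LHS − RHS = -12/π ≠ 0, so the identity fails.
(For a valid weak derivative the identity must hold for EVERY test function, in particular this one. The failure shows v is NOT the weak derivative of u.)
Correct weak derivative would be u'(x) = 1.


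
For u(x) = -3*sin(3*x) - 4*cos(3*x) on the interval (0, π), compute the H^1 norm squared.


||u||_{H^1(0,π)}^2 = 125*π

u'(x) = 12*sin(3*x) - 9*cos(3*x).
Expand u² and (u')² and integrate term by term on (0, π), using: for integers n ≥ 1, ∫_0^π sin²(nx) dx = ∫_0^π cos²(nx) dx = π/2; for n ≠ n', ∫_0^π sin(nx)sin(n'x) dx = ∫_0^π cos(nx)cos(n'x) dx = 0; and by product-to-sum, ∫_0^π sin(nx)cos(n'x) dx = ½∫_0^π [sin((n+n')x) + sin((n−n')x)] dx, which is 0 when n+n' is even and 2n/(n²−n'²) when n+n' is odd (it need not vanish on (0, π)).
  u² squared terms: (-4)²·∫cos(3x)² dx = 16·π/2 = 8*π;  (-3)²·∫sin(3x)² dx = 9·π/2 = 9*π/2.
  u² cross terms: 2·(-4)·(-3)·∫cos(3x)·sin(3x) dx = 24·(0) = 0.
  So ∫_0^π u² dx = 8*π + 9*π/2 + 0 = 25*π/2.
  (u')² squared terms: (-9)²·∫cos(3x)² dx = 81·π/2 = 81*π/2;  (12)²·∫sin(3x)² dx = 144·π/2 = 72*π.
  (u')² cross terms: 2·(-9)·(12)·∫cos(3x)·sin(3x) dx = -216·(0) = 0.
  So ∫_0^π (u')² dx = 81*π/2 + 72*π + 0 = 225*π/2.
||u||_{H^1}^2 = (25*π/2) + (225*π/2) = 125*π.


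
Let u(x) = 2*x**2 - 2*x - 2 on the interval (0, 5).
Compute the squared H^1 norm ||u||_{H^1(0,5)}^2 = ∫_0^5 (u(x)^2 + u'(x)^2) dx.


||u||_{H^1}^2 = 1690

The H^1 norm (squared) on an interval (0, L) is
  ||u||_{H^1}^2 = ∫_0^L u(x)^2 dx + ∫_0^L u'(x)^2 dx.
Compute u'(x) = 4*x - 2.
Then u(x)^2 = 4*x**4 - 8*x**3 - 4*x**2 + 8*x + 4 and u'(x)^2 = 16*x**2 - 16*x + 4.
Integrate each monomial from 0 to 5 using ∫_0^5 c·x^n dx = c·5^(n+1)/(n+1):
  ∫_0^5 u(x)^2 dx = ∫_0^5 (4*x^4 - 8*x^3 - 4*x^2 + 8*x + 4) dx. Term by term:
    ∫_0^5 4*x^4 dx = 2500;  ∫_0^5 -8*x^3 dx = -1250;  ∫_0^5 -4*x^2 dx = -500/3;
    ∫_0^5 8*x dx = 100;  ∫_0^5 4 dx = 20.
  Sum: 2500 − 1250 − 500/3 + 100 + 20 = 3610/3.
  ∫_0^5 u'(x)^2 dx = ∫_0^5 (16*x^2 - 16*x + 4) dx. Term by term:
    ∫_0^5 16*x^2 dx = 2000/3;  ∫_0^5 -16*x dx = -200;  ∫_0^5 4 dx = 20.
  Sum: 2000/3 − 200 + 20 = 1460/3.
Adding: ||u||_{H^1}^2 = 3610/3 + 1460/3 = 1690.


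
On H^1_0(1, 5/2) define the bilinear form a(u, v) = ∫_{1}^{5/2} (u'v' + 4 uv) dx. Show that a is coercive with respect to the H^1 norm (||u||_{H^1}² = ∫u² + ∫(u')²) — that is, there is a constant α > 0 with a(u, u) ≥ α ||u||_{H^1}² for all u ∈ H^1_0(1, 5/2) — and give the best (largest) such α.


α = 1

Coercivity of a(·,·) on H^1_0(1, 5/2) means a(u, u) ≥ α ||u||_{H^1}² for every u ∈ H^1_0.
The interval has length L = 3/2, and Poincaré/coercivity depend only on L. Here a(u, u) = ∫(u')² + (4)·∫u².
Here c = 4 ≥ 1, so a(u,u) = ∫(u')² + c∫u² ≥ ∫(u')² + ∫u² = ||u||_{H^1}², i.e. α = 1 works. No larger α is possible: a(u,u) ≥ α||u||_{H^1}² means (1−α)∫(u')² ≥ (α−c)∫u², and for the modes u_n = sin(nπ(x−x₀)/L) (x₀ the left endpoint) one has ∫u_n²/∫(u_n')² = (L/(nπ))² → 0, so a(u_n,u_n)/||u_n||_{H^1}² → 1. Hence the optimal constant is α = 1.
Therefore α = 1.


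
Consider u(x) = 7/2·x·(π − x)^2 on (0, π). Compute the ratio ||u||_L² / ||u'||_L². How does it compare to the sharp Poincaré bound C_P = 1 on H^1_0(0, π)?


||u||_L² / ||u'||_L² = sqrt(14)*π/14 < C_P = 1.

u(x) = 7/2·x·(π − x)^2, so u'(x) = 7*(x - π)*(3*x - π)/2.
u(x) = 7/2·x·(π − x)^2 vanishes at x = 0 and x = π, so u ∈ H^1_0(0, π). Differentiate via the product rule and integrate the resulting polynomials term by term.
  ∫_0^π u² dx = ∫_0^π (49*x^6/4 - 49*π*x^5 + 147*π^2*x^4/2 - 49*π^3*x^3 + 49*π^4*x^2/4) dx. Term by term:
    ∫_0^π 49*x^6/4 dx = 7*π^7/4;  ∫_0^π -49*π*x^5 dx = -49*π^7/6;  ∫_0^π 147*π^2*x^4/2 dx = 147*π^7/10;
    ∫_0^π -49*π^3*x^3 dx = -49*π^7/4;  ∫_0^π 49*π^4*x^2/4 dx = 49*π^7/12.
  Sum: 7*π^7/4 − 49*π^7/6 + 147*π^7/10 − 49*π^7/4 + 49*π^7/12 = 7*π^7/60.
  ∫_0^π (u')² dx = ∫_0^π (441*x^4/4 - 294*π*x^3 + 539*π^2*x^2/2 - 98*π^3*x + 49*π^4/4) dx. Term by term:
    ∫_0^π 441*x^4/4 dx = 441*π^5/20;  ∫_0^π -294*π*x^3 dx = -147*π^5/2;  ∫_0^π 539*π^2*x^2/2 dx = 539*π^5/6;
    ∫_0^π -98*π^3*x dx = -49*π^5;  ∫_0^π 49*π^4/4 dx = 49*π^5/4.
  Sum: 441*π^5/20 − 147*π^5/2 + 539*π^5/6 − 49*π^5 + 49*π^5/4 = 49*π^5/30.
∫_0^π u² dx = 7*π^7/60, so ||u||_L² = sqrt(105)*π^(7/2)/30.
∫_0^π (u')² dx = 49*π^5/30, so ||u'||_L² = 7*sqrt(30)*π^(5/2)/30.
Ratio ||u||_L² / ||u'||_L² = sqrt(14)*π/14.
Sharp Poincaré constant on H^1_0(0, π) is C_P = L/π = 1, achieved by sin(x).
A polynomial bump cannot attain the sharp Poincaré constant (only the first sine eigenfunction does), so the ratio is strictly less than C_P, consistent with ||u||_L² ≤ C_P ||u'||_L².


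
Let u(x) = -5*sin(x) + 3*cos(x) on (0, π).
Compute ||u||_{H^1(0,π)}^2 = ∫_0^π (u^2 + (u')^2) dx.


||u||_{H^1(0,π)}^2 = 34*π

u'(x) = -3*sin(x) - 5*cos(x).
Expand u² and (u')² and integrate term by term on (0, π), using: for integers n ≥ 1, ∫_0^π sin²(nx) dx = ∫_0^π cos²(nx) dx = π/2; for n ≠ n', ∫_0^π sin(nx)sin(n'x) dx = ∫_0^π cos(nx)cos(n'x) dx = 0; and by product-to-sum, ∫_0^π sin(nx)cos(n'x) dx = ½∫_0^π [sin((n+n')x) + sin((n−n')x)] dx, which is 0 when n+n' is even and 2n/(n²−n'²) when n+n' is odd (it need not vanish on (0, π)).
  u² squared terms: (-5)²·∫sin(x)² dx = 25·π/2 = 25*π/2;  (3)²·∫cos(x)² dx = 9·π/2 = 9*π/2.
  u² cross terms: 2·(-5)·(3)·∫sin(x)·cos(x) dx = -30·(0) = 0.
  So ∫_0^π u² dx = 25*π/2 + 9*π/2 + 0 = 17*π.
  (u')² squared terms: (-5)²·∫cos(x)² dx = 25·π/2 = 25*π/2;  (-3)²·∫sin(x)² dx = 9·π/2 = 9*π/2.
  (u')² cross terms: 2·(-5)·(-3)·∫cos(x)·sin(x) dx = 30·(0) = 0.
  So ∫_0^π (u')² dx = 25*π/2 + 9*π/2 + 0 = 17*π.
||u||_{H^1}^2 = (17*π) + (17*π) = 34*π.


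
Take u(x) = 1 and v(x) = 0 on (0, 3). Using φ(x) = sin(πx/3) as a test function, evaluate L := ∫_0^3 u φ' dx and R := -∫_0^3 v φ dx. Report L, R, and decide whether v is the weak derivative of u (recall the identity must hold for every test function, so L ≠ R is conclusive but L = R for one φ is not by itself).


LHS = 0, RHS = 0. Yes, v = u' weakly.

u(x) = 1, classical derivative u'(x) = 0.
φ(x) = sin(πx/3), so φ'(x) = π*cos(π*x/3)/3.
Note φ(0) = φ(3) = 0, so the boundary term u·φ vanishes.
LHS = ∫_0^3 u(x) φ'(x) dx = ∫_0^3 (π*cos(π*x/3)/3) dx. Term by term:
  ∫_0^3 π*cos(π*x/3)/3 dx = 0.
So LHS = 0.
∫_0^3 v(x) φ(x) dx = ∫_0^3 (0) dx. Term by term:
  ∫_0^3 0 dx = 0.
So RHS = -∫_0^3 v(x) φ(x) dx = 0.
LHS = RHS, so the identity holds for this test φ.
Moreover u is smooth here and v(x) = u'(x) = 0 pointwise, so the identity holds for every test function. Hence v is the weak derivative of u.


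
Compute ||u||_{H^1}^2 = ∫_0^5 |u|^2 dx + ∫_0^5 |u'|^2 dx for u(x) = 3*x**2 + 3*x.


||u||_{H^1}^2 = 21615/2

The H^1 norm (squared) on an interval (0, L) is
  ||u||_{H^1}^2 = ∫_0^L u(x)^2 dx + ∫_0^L u'(x)^2 dx.
Compute u'(x) = 6*x + 3.
Then u(x)^2 = 9*x**4 + 18*x**3 + 9*x**2 and u'(x)^2 = 36*x**2 + 36*x + 9.
Integrate each monomial from 0 to 5 using ∫_0^5 c·x^n dx = c·5^(n+1)/(n+1):
  ∫_0^5 u(x)^2 dx = ∫_0^5 (9*x^4 + 18*x^3 + 9*x^2) dx. Term by term:
    ∫_0^5 9*x^4 dx = 5625;  ∫_0^5 18*x^3 dx = 5625/2;  ∫_0^5 9*x^2 dx = 375.
  Sum: 5625 + 5625/2 + 375 = 17625/2.
  ∫_0^5 u'(x)^2 dx = ∫_0^5 (36*x^2 + 36*x + 9) dx. Term by term:
    ∫_0^5 36*x^2 dx = 1500;  ∫_0^5 36*x dx = 450;  ∫_0^5 9 dx = 45.
  Sum: 1500 + 450 + 45 = 1995.
Adding: ||u||_{H^1}^2 = 17625/2 + 1995 = 21615/2.


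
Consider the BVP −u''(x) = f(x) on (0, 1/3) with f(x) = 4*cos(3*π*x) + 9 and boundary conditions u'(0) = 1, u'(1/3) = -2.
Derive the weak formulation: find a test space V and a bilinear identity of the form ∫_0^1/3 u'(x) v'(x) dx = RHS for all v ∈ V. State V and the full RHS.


V = H^1(0, 1/3) (v unrestricted at boundary; u is determined up to an additive constant); weak form: ∫_0^1/3 u'v' dx = ∫_0^1/3 (4*cos(3*π*x) + 9) v dx − 2·v(1/3) − v(0) for all v ∈ V.

Multiply both sides by a test function v and integrate from 0 to 1/3:
  ∫_0^1/3 −u''(x) v(x) dx = ∫_0^1/3 f(x) v(x) dx.
Integrate the LHS by parts once:
  ∫_0^1/3 −u'' v dx = −[u'(x) v(x)]_0^1/3 + ∫_0^1/3 u'(x) v'(x) dx.
Thus ∫_0^1/3 u'(x) v'(x) dx = ∫_0^1/3 f(x) v(x) dx + [u'(x) v(x)]_0^1/3.
Choose V so that boundary terms are either known or forced to vanish.
u has inhomogeneous Neumann u'(0) = 1, u'(1/3) = -2. [u' v]_0^1/3 = (-2)·v(1/3) − (1)·v(0) = − 2·v(1/3) − v(0). Take V = H^1(0, 1/3); boundary term becomes part of RHS.
Weak formulation: find u (satisfying any essential BC) such that ∫_0^1/3 u'(x) v'(x) dx = ∫_0^1/3 f v dx − 2·v(1/3) − v(0) for all v ∈ V (Neumann data are natural BCs: they enter the RHS as boundary terms).
Substituting f(x) = 4*cos(3*π*x) + 9, the right-hand side is ∫_0^1/3 (4*cos(3*π*x) + 9) v dx − 2·v(1/3) − v(0).
Compatibility check (pure Neumann): taking v ≡ 1 ∈ V gives 0 = ∫_0^1/3 f dx + (-2) − (1), i.e. ∫_0^1/3 f dx must equal u'(0) − u'(1/3) = 3. Indeed ∫_0^1/3 (4*cos(3*π*x) + 9) dx = 3, so the data are compatible. The solution is then unique only up to an additive constant (fix it e.g. by requiring ∫_0^1/3 u dx = 0).
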